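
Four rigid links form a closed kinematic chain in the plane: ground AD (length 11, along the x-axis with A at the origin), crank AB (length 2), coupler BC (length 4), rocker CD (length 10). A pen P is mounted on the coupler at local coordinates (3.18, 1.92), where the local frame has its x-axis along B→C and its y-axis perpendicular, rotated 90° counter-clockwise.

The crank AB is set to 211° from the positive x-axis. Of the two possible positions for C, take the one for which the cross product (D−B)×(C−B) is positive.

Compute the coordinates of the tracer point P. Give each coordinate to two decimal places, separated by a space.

A=(0,0), D=(11.00,0)
B = A + 2.00·(cos211°, sin211°) = (-1.7143, -1.0301)
|BD| = 12.7560
circle(B,4.00) ∩ circle(D,10.00): a=3.0854, h=2.5456
  candidates: C₊=(1.1555,1.7564) cross=32.472; C₋=(1.5666,-3.3182) cross=-32.472
  mode + wants cross > 0 → take C=(1.1555,1.7564) (cross=32.472)
ex = (C−B)/|BC| = (0.7174,0.6966); ey = (-0.6966,0.7174)
P = B + 3.18·ex + 1.92·ey = (-0.7704,2.5627)

-0.77 2.56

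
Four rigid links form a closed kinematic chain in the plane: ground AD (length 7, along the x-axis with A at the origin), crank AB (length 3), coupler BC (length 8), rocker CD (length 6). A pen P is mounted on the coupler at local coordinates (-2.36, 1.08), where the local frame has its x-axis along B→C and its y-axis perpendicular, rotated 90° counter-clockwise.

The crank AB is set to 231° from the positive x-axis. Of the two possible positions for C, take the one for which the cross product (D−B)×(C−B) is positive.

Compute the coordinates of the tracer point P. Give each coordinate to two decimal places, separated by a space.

-4.13 -3.64

A=(0,0), D=(7.00,0)
B = A + 3.00·(cos231°, sin231°) = (-1.8880, -2.3314)
|BD| = 9.1887
circle(B,8.00) ∩ circle(D,6.00): a=6.1179, h=5.1547
  candidates: C₊=(2.7219,4.2069) cross=47.365; C₋=(5.3377,-5.7651) cross=-47.365
  mode + wants cross > 0 → take C=(2.7219,4.2069) (cross=47.365)
ex = (C−B)/|BC| = (0.5762,0.8173); ey = (-0.8173,0.5762)
P = B + -2.36·ex + 1.08·ey = (-4.1305,-3.6379)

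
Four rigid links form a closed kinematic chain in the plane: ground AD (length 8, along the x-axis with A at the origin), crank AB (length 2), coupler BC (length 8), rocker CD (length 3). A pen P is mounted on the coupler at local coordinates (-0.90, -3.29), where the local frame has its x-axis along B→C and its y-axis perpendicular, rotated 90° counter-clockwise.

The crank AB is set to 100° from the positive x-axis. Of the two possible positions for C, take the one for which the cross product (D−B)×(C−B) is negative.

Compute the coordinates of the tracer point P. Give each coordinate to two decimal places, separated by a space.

A=(0,0), D=(8.00,0)
B = A + 2.00·(cos100°, sin100°) = (-0.3473, 1.9696)
|BD| = 8.5765
circle(B,8.00) ∩ circle(D,3.00): a=7.4947, h=2.7981
  candidates: C₊=(7.5897,2.9718) cross=23.998; C₋=(6.3045,-2.4749) cross=-23.998
  mode - wants cross < 0 → take C=(6.3045,-2.4749) (cross=-23.998)
ex = (C−B)/|BC| = (0.8315,-0.5556); ey = (0.5556,0.8315)
P = B + -0.90·ex + -3.29·ey = (-2.9234,-0.2659)

-2.92 -0.27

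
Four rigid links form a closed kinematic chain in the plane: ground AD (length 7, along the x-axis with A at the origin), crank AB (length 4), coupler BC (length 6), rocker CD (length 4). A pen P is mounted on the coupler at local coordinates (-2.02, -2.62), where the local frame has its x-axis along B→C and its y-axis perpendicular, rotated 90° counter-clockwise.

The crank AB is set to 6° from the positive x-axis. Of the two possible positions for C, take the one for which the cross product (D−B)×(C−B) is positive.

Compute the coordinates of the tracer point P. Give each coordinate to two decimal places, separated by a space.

3.48 -2.85

A=(0,0), D=(7.00,0)
B = A + 4.00·(cos6°, sin6°) = (3.9781, 0.4181)
|BD| = 3.0507
circle(B,6.00) ∩ circle(D,4.00): a=4.8033, h=3.5956
  candidates: C₊=(9.2288,3.3215) cross=10.969; C₋=(8.2432,-3.8019) cross=-10.969
  mode + wants cross > 0 → take C=(9.2288,3.3215) (cross=10.969)
ex = (C−B)/|BC| = (0.8751,0.4839); ey = (-0.4839,0.8751)
P = B + -2.02·ex + -2.62·ey = (3.4781,-2.8522)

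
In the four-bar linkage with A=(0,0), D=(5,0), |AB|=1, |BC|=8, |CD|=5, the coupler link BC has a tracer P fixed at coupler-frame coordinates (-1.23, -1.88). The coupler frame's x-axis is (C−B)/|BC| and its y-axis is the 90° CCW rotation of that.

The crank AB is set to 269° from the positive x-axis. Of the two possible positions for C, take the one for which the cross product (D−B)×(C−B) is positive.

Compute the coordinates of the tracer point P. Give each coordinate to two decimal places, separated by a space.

0.58 -3.17

A=(0,0), D=(5.00,0)
B = A + 1.00·(cos269°, sin269°) = (-0.0175, -0.9998)
|BD| = 5.1161
circle(B,8.00) ∩ circle(D,5.00): a=6.3695, h=4.8403
  candidates: C₊=(5.2833,4.9920) cross=24.764; C₋=(7.1752,-4.5020) cross=-24.764
  mode + wants cross > 0 → take C=(5.2833,4.9920) (cross=24.764)
ex = (C−B)/|BC| = (0.6626,0.7490); ey = (-0.7490,0.6626)
P = B + -1.23·ex + -1.88·ey = (0.5756,-3.1668)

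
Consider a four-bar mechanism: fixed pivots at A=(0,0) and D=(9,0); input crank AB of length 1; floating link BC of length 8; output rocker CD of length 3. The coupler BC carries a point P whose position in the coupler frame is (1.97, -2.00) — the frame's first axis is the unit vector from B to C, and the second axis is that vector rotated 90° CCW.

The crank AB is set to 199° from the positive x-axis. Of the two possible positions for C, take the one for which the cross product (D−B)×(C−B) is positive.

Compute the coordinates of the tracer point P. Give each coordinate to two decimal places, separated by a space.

A=(0,0), D=(9.00,0)
B = A + 1.00·(cos199°, sin199°) = (-0.9455, -0.3256)
|BD| = 9.9508
circle(B,8.00) ∩ circle(D,3.00): a=7.7390, h=2.0268
  candidates: C₊=(6.7230,1.9533) cross=20.168; C₋=(6.8557,-2.0980) cross=-20.168
  mode + wants cross > 0 → take C=(6.7230,1.9533) (cross=20.168)
ex = (C−B)/|BC| = (0.9586,0.2849); ey = (-0.2849,0.9586)
P = B + 1.97·ex + -2.00·ey = (1.5126,-1.6815)

1.51 -1.68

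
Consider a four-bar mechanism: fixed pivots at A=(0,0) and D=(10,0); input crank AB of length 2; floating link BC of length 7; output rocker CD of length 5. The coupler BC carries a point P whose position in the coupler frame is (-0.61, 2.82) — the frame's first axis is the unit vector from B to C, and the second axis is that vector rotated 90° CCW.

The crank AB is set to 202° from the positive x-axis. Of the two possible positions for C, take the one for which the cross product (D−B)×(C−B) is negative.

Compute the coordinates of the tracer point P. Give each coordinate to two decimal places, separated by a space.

-2.30 2.10

A=(0,0), D=(10.00,0)
B = A + 2.00·(cos202°, sin202°) = (-1.8544, -0.7492)
|BD| = 11.8780
circle(B,7.00) ∩ circle(D,5.00): a=6.9493, h=0.8411
  candidates: C₊=(5.0280,0.5286) cross=9.991; C₋=(5.1341,-1.1503) cross=-9.991
  mode - wants cross < 0 → take C=(5.1341,-1.1503) (cross=-9.991)
ex = (C−B)/|BC| = (0.9984,-0.0573); ey = (0.0573,0.9984)
P = B + -0.61·ex + 2.82·ey = (-2.3018,2.1011)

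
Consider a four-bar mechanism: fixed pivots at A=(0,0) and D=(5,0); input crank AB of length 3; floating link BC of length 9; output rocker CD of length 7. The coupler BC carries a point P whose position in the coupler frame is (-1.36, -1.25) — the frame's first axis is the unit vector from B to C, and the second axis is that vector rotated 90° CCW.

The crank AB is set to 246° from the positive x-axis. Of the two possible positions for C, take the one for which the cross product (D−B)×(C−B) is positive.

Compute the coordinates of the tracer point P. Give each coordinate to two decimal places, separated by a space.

A=(0,0), D=(5.00,0)
B = A + 3.00·(cos246°, sin246°) = (-1.2202, -2.7406)
|BD| = 6.7972
circle(B,9.00) ∩ circle(D,7.00): a=5.7525, h=6.9216
  candidates: C₊=(1.2532,5.9128) cross=47.048; C₋=(6.8348,-6.7553) cross=-47.048
  mode + wants cross > 0 → take C=(1.2532,5.9128) (cross=47.048)
ex = (C−B)/|BC| = (0.2748,0.9615); ey = (-0.9615,0.2748)
P = B + -1.36·ex + -1.25·ey = (-0.3921,-4.3918)

-0.39 -4.39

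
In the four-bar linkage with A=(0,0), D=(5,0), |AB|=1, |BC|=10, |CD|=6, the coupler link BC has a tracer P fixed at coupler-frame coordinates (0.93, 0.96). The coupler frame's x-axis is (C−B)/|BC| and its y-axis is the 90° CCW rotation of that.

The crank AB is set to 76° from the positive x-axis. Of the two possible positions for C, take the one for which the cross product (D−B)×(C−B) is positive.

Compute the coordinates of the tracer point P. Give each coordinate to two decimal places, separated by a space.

A=(0,0), D=(5.00,0)
B = A + 1.00·(cos76°, sin76°) = (0.2419, 0.9703)
|BD| = 4.8560
circle(B,10.00) ∩ circle(D,6.00): a=9.0178, h=4.3220
  candidates: C₊=(9.9414,3.4033) cross=20.988; C₋=(8.2143,-5.0664) cross=-20.988
  mode + wants cross > 0 → take C=(9.9414,3.4033) (cross=20.988)
ex = (C−B)/|BC| = (0.9700,0.2433); ey = (-0.2433,0.9700)
P = B + 0.93·ex + 0.96·ey = (0.9104,2.1277)

0.91 2.13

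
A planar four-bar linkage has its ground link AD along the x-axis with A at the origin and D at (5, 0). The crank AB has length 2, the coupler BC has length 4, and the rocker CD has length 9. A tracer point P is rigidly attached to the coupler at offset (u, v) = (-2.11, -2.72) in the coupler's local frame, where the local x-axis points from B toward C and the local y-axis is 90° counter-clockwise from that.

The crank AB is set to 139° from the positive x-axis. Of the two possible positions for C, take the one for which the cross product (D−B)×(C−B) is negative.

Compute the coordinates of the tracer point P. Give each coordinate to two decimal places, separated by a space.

-2.55 4.59

A=(0,0), D=(5.00,0)
B = A + 2.00·(cos139°, sin139°) = (-1.5094, 1.3121)
|BD| = 6.6403
circle(B,4.00) ∩ circle(D,9.00): a=-1.5742, h=3.6772
  candidates: C₊=(-2.3259,5.2279) cross=24.418; C₋=(-3.7791,-1.9816) cross=-24.418
  mode - wants cross < 0 → take C=(-3.7791,-1.9816) (cross=-24.418)
ex = (C−B)/|BC| = (-0.5674,-0.8234); ey = (0.8234,-0.5674)
P = B + -2.11·ex + -2.72·ey = (-2.5518,4.5929)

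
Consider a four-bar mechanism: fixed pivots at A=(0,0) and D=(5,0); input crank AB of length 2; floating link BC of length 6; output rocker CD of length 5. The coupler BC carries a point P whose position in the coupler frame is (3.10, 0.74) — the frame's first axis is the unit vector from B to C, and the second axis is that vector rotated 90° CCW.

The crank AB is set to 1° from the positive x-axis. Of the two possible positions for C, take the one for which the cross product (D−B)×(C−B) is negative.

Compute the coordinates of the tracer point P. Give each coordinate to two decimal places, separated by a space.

4.31 -2.16

A=(0,0), D=(5.00,0)
B = A + 2.00·(cos1°, sin1°) = (1.9997, 0.0349)
|BD| = 3.0005
circle(B,6.00) ∩ circle(D,5.00): a=3.3333, h=4.9889
  candidates: C₊=(5.3908,4.9847) cross=14.969; C₋=(5.2747,-4.9924) cross=-14.969
  mode - wants cross < 0 → take C=(5.2747,-4.9924) (cross=-14.969)
ex = (C−B)/|BC| = (0.5458,-0.8379); ey = (0.8379,0.5458)
P = B + 3.10·ex + 0.74·ey = (4.3118,-2.1586)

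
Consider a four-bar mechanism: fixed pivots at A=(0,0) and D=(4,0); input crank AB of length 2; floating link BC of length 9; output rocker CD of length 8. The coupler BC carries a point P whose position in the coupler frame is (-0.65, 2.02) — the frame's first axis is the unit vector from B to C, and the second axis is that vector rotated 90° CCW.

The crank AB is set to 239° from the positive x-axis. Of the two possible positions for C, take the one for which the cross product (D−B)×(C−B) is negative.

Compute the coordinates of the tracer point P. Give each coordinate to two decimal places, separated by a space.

A=(0,0), D=(4.00,0)
B = A + 2.00·(cos239°, sin239°) = (-1.0301, -1.7143)
|BD| = 5.3142
circle(B,9.00) ∩ circle(D,8.00): a=4.2566, h=7.9298
  candidates: C₊=(0.4408,7.1647) cross=42.140; C₋=(5.5571,-7.8470) cross=-42.140
  mode - wants cross < 0 → take C=(5.5571,-7.8470) (cross=-42.140)
ex = (C−B)/|BC| = (0.7319,-0.6814); ey = (0.6814,0.7319)
P = B + -0.65·ex + 2.02·ey = (-0.1294,0.2070)

-0.13 0.21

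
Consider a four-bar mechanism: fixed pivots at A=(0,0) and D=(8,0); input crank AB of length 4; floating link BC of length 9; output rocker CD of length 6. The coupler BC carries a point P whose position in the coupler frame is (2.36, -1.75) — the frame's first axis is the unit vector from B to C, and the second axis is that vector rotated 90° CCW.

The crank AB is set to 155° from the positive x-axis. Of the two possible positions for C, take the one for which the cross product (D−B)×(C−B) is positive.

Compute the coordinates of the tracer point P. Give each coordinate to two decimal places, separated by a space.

-0.78 0.94

A=(0,0), D=(8.00,0)
B = A + 4.00·(cos155°, sin155°) = (-3.6252, 1.6905)
|BD| = 11.7475
circle(B,9.00) ∩ circle(D,6.00): a=7.7891, h=4.5090
  candidates: C₊=(4.7316,5.0317) cross=52.969; C₋=(3.4339,-3.8924) cross=-52.969
  mode + wants cross > 0 → take C=(4.7316,5.0317) (cross=52.969)
ex = (C−B)/|BC| = (0.9285,0.3712); ey = (-0.3712,0.9285)
P = B + 2.36·ex + -1.75·ey = (-0.7842,0.9417)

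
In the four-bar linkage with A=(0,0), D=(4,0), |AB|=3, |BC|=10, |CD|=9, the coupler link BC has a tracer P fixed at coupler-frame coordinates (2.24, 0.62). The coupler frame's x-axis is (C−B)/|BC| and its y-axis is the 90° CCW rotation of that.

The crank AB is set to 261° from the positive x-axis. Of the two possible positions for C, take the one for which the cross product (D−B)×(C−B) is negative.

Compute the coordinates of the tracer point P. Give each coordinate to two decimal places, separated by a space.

1.78 -3.55

A=(0,0), D=(4.00,0)
B = A + 3.00·(cos261°, sin261°) = (-0.4693, -2.9631)
|BD| = 5.3623
circle(B,10.00) ∩ circle(D,9.00): a=4.4528, h=8.9539
  candidates: C₊=(-1.7058,6.9602) cross=48.014; C₋=(8.1896,-7.9654) cross=-48.014
  mode - wants cross < 0 → take C=(8.1896,-7.9654) (cross=-48.014)
ex = (C−B)/|BC| = (0.8659,-0.5002); ey = (0.5002,0.8659)
P = B + 2.24·ex + 0.62·ey = (1.7804,-3.5467)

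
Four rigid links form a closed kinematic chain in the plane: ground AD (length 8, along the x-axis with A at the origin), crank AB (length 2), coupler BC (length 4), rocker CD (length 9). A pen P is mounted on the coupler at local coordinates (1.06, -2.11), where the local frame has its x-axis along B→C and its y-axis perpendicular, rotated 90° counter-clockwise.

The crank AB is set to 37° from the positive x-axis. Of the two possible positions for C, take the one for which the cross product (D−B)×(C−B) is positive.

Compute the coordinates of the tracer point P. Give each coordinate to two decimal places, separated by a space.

A=(0,0), D=(8.00,0)
B = A + 2.00·(cos37°, sin37°) = (1.5973, 1.2036)
|BD| = 6.5149
circle(B,4.00) ∩ circle(D,9.00): a=-1.7311, h=3.6060
  candidates: C₊=(0.5621,5.0674) cross=23.493; C₋=(-0.7703,-2.0205) cross=-23.493
  mode + wants cross > 0 → take C=(0.5621,5.0674) (cross=23.493)
ex = (C−B)/|BC| = (-0.2588,0.9659); ey = (-0.9659,-0.2588)
P = B + 1.06·ex + -2.11·ey = (3.3611,2.7736)

3.36 2.77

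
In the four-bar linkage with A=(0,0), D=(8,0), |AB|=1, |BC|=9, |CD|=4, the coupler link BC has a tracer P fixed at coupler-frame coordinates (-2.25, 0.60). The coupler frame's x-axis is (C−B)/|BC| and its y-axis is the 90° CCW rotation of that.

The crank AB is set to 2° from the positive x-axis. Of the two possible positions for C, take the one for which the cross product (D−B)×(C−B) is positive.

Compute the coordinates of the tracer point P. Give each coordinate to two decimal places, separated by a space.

-1.29 -0.37

A=(0,0), D=(8.00,0)
B = A + 1.00·(cos2°, sin2°) = (0.9994, 0.0349)
|BD| = 7.0007
circle(B,9.00) ∩ circle(D,4.00): a=8.1427, h=3.8335
  candidates: C₊=(9.1611,3.8278) cross=26.837; C₋=(9.1229,-3.8391) cross=-26.837
  mode + wants cross > 0 → take C=(9.1611,3.8278) (cross=26.837)
ex = (C−B)/|BC| = (0.9069,0.4214); ey = (-0.4214,0.9069)
P = B + -2.25·ex + 0.60·ey = (-1.2939,-0.3692)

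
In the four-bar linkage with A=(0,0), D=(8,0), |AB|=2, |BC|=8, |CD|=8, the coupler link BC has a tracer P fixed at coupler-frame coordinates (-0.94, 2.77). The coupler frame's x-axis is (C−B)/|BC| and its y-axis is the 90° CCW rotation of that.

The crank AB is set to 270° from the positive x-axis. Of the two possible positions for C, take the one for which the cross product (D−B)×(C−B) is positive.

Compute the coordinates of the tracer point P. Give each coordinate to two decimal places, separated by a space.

-2.92 -2.09

A=(0,0), D=(8.00,0)
B = A + 2.00·(cos270°, sin270°) = (-0.0000, -2.0000)
|BD| = 8.2462
circle(B,8.00) ∩ circle(D,8.00): a=4.1231, h=6.8557
  candidates: C₊=(2.3373,5.6510) cross=56.533; C₋=(5.6627,-7.6510) cross=-56.533
  mode + wants cross > 0 → take C=(2.3373,5.6510) (cross=56.533)
ex = (C−B)/|BC| = (0.2922,0.9564); ey = (-0.9564,0.2922)
P = B + -0.94·ex + 2.77·ey = (-2.9238,-2.0897)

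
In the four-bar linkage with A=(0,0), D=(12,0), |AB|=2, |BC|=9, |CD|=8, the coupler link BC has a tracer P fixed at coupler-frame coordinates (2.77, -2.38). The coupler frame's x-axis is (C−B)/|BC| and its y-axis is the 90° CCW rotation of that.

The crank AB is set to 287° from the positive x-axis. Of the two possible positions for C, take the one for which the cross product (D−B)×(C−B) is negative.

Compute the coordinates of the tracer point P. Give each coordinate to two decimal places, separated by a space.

1.55 -5.44

A=(0,0), D=(12.00,0)
B = A + 2.00·(cos287°, sin287°) = (0.5847, -1.9126)
|BD| = 11.5744
circle(B,9.00) ∩ circle(D,8.00): a=6.5216, h=6.2023
  candidates: C₊=(5.9917,5.2821) cross=71.788; C₋=(8.0416,-6.9520) cross=-71.788
  mode - wants cross < 0 → take C=(8.0416,-6.9520) (cross=-71.788)
ex = (C−B)/|BC| = (0.8285,-0.5599); ey = (0.5599,0.8285)
P = B + 2.77·ex + -2.38·ey = (1.5471,-5.4355)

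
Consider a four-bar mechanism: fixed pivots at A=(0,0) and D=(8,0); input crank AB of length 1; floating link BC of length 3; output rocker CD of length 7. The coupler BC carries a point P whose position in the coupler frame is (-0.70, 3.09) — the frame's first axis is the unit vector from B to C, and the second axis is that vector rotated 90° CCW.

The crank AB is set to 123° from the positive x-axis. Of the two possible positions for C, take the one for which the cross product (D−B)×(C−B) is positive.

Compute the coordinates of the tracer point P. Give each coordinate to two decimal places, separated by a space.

-3.18 2.60

A=(0,0), D=(8.00,0)
B = A + 1.00·(cos123°, sin123°) = (-0.5446, 0.8387)
|BD| = 8.5857
circle(B,3.00) ∩ circle(D,7.00): a=1.9634, h=2.2683
  candidates: C₊=(1.6309,2.9043) cross=19.475; C₋=(1.1878,-1.6105) cross=-19.475
  mode + wants cross > 0 → take C=(1.6309,2.9043) (cross=19.475)
ex = (C−B)/|BC| = (0.7252,0.6885); ey = (-0.6885,0.7252)
P = B + -0.70·ex + 3.09·ey = (-3.1799,2.5975)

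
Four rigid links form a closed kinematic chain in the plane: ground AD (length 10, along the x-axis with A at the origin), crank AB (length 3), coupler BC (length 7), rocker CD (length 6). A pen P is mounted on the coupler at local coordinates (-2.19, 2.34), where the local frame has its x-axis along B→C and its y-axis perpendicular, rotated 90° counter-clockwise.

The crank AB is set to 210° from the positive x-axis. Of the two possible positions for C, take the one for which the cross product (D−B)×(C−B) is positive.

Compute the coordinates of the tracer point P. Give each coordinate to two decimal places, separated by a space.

-5.42 0.03

A=(0,0), D=(10.00,0)
B = A + 3.00·(cos210°, sin210°) = (-2.5981, -1.5000)
|BD| = 12.6871
circle(B,7.00) ∩ circle(D,6.00): a=6.8559, h=1.4132
  candidates: C₊=(4.0426,0.7139) cross=17.929; C₋=(4.3768,-2.0927) cross=-17.929
  mode + wants cross > 0 → take C=(4.0426,0.7139) (cross=17.929)
ex = (C−B)/|BC| = (0.9487,0.3163); ey = (-0.3163,0.9487)
P = B + -2.19·ex + 2.34·ey = (-5.4157,0.0273)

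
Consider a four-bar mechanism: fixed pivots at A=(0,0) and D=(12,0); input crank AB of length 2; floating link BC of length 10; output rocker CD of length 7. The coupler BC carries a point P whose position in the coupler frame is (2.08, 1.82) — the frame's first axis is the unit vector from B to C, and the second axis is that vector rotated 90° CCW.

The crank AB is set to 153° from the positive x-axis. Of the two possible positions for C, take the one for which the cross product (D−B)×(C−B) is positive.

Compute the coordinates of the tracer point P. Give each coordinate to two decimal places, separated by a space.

-0.67 3.44

A=(0,0), D=(12.00,0)
B = A + 2.00·(cos153°, sin153°) = (-1.7820, 0.9080)
|BD| = 13.8119
circle(B,10.00) ∩ circle(D,7.00): a=8.7522, h=4.8373
  candidates: C₊=(7.2692,5.1594) cross=66.812; C₋=(6.6332,-4.4942) cross=-66.812
  mode + wants cross > 0 → take C=(7.2692,5.1594) (cross=66.812)
ex = (C−B)/|BC| = (0.9051,0.4251); ey = (-0.4251,0.9051)
P = B + 2.08·ex + 1.82·ey = (-0.6731,3.4396)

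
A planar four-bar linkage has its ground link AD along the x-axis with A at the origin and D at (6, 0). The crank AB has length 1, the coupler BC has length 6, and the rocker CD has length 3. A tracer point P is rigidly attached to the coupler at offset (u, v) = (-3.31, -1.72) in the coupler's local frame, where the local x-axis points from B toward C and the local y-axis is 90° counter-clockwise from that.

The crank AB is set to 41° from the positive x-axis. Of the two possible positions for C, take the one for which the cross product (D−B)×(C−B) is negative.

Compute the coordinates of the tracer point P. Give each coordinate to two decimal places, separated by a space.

A=(0,0), D=(6.00,0)
B = A + 1.00·(cos41°, sin41°) = (0.7547, 0.6561)
|BD| = 5.2862
circle(B,6.00) ∩ circle(D,3.00): a=5.1969, h=2.9987
  candidates: C₊=(6.2836,2.9866) cross=15.851; C₋=(5.5393,-2.9644) cross=-15.851
  mode - wants cross < 0 → take C=(5.5393,-2.9644) (cross=-15.851)
ex = (C−B)/|BC| = (0.7974,-0.6034); ey = (0.6034,0.7974)
P = B + -3.31·ex + -1.72·ey = (-2.9227,1.2818)

-2.92 1.28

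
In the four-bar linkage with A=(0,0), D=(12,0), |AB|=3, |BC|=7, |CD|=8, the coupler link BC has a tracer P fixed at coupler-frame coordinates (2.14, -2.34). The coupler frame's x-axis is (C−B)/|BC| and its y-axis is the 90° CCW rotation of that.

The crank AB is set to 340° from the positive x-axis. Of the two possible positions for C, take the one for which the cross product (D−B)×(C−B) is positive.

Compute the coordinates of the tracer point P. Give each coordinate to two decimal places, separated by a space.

5.87 -0.16

A=(0,0), D=(12.00,0)
B = A + 3.00·(cos340°, sin340°) = (2.8191, -1.0261)
|BD| = 9.2381
circle(B,7.00) ∩ circle(D,8.00): a=3.8072, h=5.8741
  candidates: C₊=(5.9503,5.2346) cross=54.266; C₋=(7.2551,-6.4410) cross=-54.266
  mode + wants cross > 0 → take C=(5.9503,5.2346) (cross=54.266)
ex = (C−B)/|BC| = (0.4473,0.8944); ey = (-0.8944,0.4473)
P = B + 2.14·ex + -2.34·ey = (5.8692,-0.1588)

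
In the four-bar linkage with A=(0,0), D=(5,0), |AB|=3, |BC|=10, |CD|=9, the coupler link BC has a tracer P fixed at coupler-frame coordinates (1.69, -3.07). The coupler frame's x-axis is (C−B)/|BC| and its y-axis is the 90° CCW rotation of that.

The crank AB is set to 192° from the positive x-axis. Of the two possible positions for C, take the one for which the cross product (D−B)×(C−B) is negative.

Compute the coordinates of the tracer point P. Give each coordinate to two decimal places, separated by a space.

-4.44 -3.79

A=(0,0), D=(5.00,0)
B = A + 3.00·(cos192°, sin192°) = (-2.9344, -0.6237)
|BD| = 7.9589
circle(B,10.00) ∩ circle(D,9.00): a=5.1731, h=8.5580
  candidates: C₊=(1.5521,8.3133) cross=68.112; C₋=(2.8934,-8.7500) cross=-68.112
  mode - wants cross < 0 → take C=(2.8934,-8.7500) (cross=-68.112)
ex = (C−B)/|BC| = (0.5828,-0.8126); ey = (0.8126,0.5828)
P = B + 1.69·ex + -3.07·ey = (-4.4443,-3.7862)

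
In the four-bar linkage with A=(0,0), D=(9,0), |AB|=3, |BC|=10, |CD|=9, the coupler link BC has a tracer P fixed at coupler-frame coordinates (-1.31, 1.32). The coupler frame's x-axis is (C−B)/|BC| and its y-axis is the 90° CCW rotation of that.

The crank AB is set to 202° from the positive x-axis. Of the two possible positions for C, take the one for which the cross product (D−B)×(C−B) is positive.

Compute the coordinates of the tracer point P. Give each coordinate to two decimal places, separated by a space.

-4.62 -1.38

A=(0,0), D=(9.00,0)
B = A + 3.00·(cos202°, sin202°) = (-2.7816, -1.1238)
|BD| = 11.8350
circle(B,10.00) ∩ circle(D,9.00): a=6.7202, h=7.4053
  candidates: C₊=(3.2051,6.8862) cross=87.642; C₋=(4.6115,-7.8575) cross=-87.642
  mode + wants cross > 0 → take C=(3.2051,6.8862) (cross=87.642)
ex = (C−B)/|BC| = (0.5987,0.8010); ey = (-0.8010,0.5987)
P = B + -1.31·ex + 1.32·ey = (-4.6231,-1.3829)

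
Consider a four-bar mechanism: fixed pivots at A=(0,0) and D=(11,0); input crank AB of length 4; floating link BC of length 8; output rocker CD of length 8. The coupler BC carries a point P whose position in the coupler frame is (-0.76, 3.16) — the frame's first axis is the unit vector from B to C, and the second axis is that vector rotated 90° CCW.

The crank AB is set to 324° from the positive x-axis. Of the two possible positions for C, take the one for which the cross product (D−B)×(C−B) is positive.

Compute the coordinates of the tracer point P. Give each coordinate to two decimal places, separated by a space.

A=(0,0), D=(11.00,0)
B = A + 4.00·(cos324°, sin324°) = (3.2361, -2.3511)
|BD| = 8.1121
circle(B,8.00) ∩ circle(D,8.00): a=4.0561, h=6.8955
  candidates: C₊=(5.1195,5.4240) cross=55.937; C₋=(9.1166,-7.7751) cross=-55.937
  mode + wants cross > 0 → take C=(5.1195,5.4240) (cross=55.937)
ex = (C−B)/|BC| = (0.2354,0.9719); ey = (-0.9719,0.2354)
P = B + -0.76·ex + 3.16·ey = (-0.0140,-2.3458)

-0.01 -2.35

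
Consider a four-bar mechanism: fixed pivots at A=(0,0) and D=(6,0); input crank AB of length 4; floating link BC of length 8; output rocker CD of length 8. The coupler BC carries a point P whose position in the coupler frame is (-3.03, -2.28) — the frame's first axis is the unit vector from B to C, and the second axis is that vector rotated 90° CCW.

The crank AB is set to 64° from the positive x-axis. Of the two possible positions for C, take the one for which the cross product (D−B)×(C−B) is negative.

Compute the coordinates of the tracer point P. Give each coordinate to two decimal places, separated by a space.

A=(0,0), D=(6.00,0)
B = A + 4.00·(cos64°, sin64°) = (1.7535, 3.5952)
|BD| = 5.5640
circle(B,8.00) ∩ circle(D,8.00): a=2.7820, h=7.5007
  candidates: C₊=(8.7233,7.5222) cross=41.734; C₋=(-0.9698,-3.9270) cross=-41.734
  mode - wants cross < 0 → take C=(-0.9698,-3.9270) (cross=-41.734)
ex = (C−B)/|BC| = (-0.3404,-0.9403); ey = (0.9403,-0.3404)
P = B + -3.03·ex + -2.28·ey = (0.6411,7.2204)

0.64 7.22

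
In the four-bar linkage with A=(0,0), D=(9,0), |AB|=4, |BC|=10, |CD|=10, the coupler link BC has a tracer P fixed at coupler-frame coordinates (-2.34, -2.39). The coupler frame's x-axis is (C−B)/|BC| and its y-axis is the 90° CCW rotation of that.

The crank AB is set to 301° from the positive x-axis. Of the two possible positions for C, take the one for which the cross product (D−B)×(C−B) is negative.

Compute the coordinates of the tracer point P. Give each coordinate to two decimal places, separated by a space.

-1.27 -3.70

A=(0,0), D=(9.00,0)
B = A + 4.00·(cos301°, sin301°) = (2.0602, -3.4287)
|BD| = 7.7406
circle(B,10.00) ∩ circle(D,10.00): a=3.8703, h=9.2207
  candidates: C₊=(1.4458,6.5524) cross=71.374; C₋=(9.6143,-9.9811) cross=-71.374
  mode - wants cross < 0 → take C=(9.6143,-9.9811) (cross=-71.374)
ex = (C−B)/|BC| = (0.7554,-0.6552); ey = (0.6552,0.7554)
P = B + -2.34·ex + -2.39·ey = (-1.2736,-3.7008)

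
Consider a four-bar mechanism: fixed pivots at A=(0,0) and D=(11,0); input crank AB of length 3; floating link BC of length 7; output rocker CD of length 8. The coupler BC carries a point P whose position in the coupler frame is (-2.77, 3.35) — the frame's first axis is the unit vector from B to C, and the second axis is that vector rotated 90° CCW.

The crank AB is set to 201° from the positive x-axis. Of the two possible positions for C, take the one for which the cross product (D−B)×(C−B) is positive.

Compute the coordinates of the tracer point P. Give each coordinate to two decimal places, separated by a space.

-6.84 0.53

A=(0,0), D=(11.00,0)
B = A + 3.00·(cos201°, sin201°) = (-2.8007, -1.0751)
|BD| = 13.8426
circle(B,7.00) ∩ circle(D,8.00): a=6.3795, h=2.8814
  candidates: C₊=(3.3357,2.2930) cross=39.886; C₋=(3.7832,-3.4523) cross=-39.886
  mode + wants cross > 0 → take C=(3.3357,2.2930) (cross=39.886)
ex = (C−B)/|BC| = (0.8766,0.4812); ey = (-0.4812,0.8766)
P = B + -2.77·ex + 3.35·ey = (-6.8409,0.5288)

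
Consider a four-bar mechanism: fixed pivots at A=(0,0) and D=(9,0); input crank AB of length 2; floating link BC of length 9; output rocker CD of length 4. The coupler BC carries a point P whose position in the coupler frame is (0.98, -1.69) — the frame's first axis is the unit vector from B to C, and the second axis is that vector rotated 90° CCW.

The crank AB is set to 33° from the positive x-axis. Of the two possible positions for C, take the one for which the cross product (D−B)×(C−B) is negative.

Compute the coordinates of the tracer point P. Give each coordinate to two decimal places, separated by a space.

A=(0,0), D=(9.00,0)
B = A + 2.00·(cos33°, sin33°) = (1.6773, 1.0893)
|BD| = 7.4032
circle(B,9.00) ∩ circle(D,4.00): a=8.0916, h=3.9403
  candidates: C₊=(10.2606,3.7962) cross=29.171; C₋=(9.1011,-3.9987) cross=-29.171
  mode - wants cross < 0 → take C=(9.1011,-3.9987) (cross=-29.171)
ex = (C−B)/|BC| = (0.8249,-0.5653); ey = (0.5653,0.8249)
P = B + 0.98·ex + -1.69·ey = (1.5303,-0.8588)

1.53 -0.86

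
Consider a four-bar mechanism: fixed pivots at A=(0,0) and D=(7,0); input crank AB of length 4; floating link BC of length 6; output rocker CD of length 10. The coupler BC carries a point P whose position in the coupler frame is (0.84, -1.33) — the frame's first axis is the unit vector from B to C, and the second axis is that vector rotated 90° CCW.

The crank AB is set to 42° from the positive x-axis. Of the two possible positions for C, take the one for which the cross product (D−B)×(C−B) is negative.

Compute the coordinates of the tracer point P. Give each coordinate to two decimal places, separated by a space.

A=(0,0), D=(7.00,0)
B = A + 4.00·(cos42°, sin42°) = (2.9726, 2.6765)
|BD| = 4.8357
circle(B,6.00) ∩ circle(D,10.00): a=-4.1996, h=4.2852
  candidates: C₊=(1.8468,8.5700) cross=20.722; C₋=(-2.8969,1.4320) cross=-20.722
  mode - wants cross < 0 → take C=(-2.8969,1.4320) (cross=-20.722)
ex = (C−B)/|BC| = (-0.9783,-0.2074); ey = (0.2074,-0.9783)
P = B + 0.84·ex + -1.33·ey = (1.8750,3.8034)

1.87 3.80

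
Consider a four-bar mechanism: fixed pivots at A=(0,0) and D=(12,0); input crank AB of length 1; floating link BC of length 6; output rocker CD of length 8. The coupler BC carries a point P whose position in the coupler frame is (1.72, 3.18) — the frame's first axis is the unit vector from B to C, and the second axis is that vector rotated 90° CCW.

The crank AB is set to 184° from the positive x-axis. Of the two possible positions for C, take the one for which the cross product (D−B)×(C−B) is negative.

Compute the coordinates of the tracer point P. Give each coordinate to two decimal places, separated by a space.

1.91 2.08

A=(0,0), D=(12.00,0)
B = A + 1.00·(cos184°, sin184°) = (-0.9976, -0.0698)
|BD| = 12.9978
circle(B,6.00) ∩ circle(D,8.00): a=5.4218, h=2.5699
  candidates: C₊=(4.4103,2.5292) cross=33.403; C₋=(4.4379,-2.6105) cross=-33.403
  mode - wants cross < 0 → take C=(4.4379,-2.6105) (cross=-33.403)
ex = (C−B)/|BC| = (0.9059,-0.4235); ey = (0.4235,0.9059)
P = B + 1.72·ex + 3.18·ey = (1.9072,2.0827)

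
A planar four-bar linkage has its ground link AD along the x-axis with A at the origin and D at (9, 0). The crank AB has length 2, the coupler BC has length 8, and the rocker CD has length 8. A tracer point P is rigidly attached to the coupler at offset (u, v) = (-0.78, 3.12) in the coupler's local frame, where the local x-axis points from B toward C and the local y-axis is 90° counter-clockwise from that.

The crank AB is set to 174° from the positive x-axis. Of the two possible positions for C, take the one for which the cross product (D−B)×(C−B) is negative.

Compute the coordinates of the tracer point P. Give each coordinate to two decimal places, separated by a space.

-0.21 2.89

A=(0,0), D=(9.00,0)
B = A + 2.00·(cos174°, sin174°) = (-1.9890, 0.2091)
|BD| = 10.9910
circle(B,8.00) ∩ circle(D,8.00): a=5.4955, h=5.8137
  candidates: C₊=(3.6161,5.9172) cross=63.899; C₋=(3.3949,-5.7081) cross=-63.899
  mode - wants cross < 0 → take C=(3.3949,-5.7081) (cross=-63.899)
ex = (C−B)/|BC| = (0.6730,-0.7396); ey = (0.7396,0.6730)
P = B + -0.78·ex + 3.12·ey = (-0.2063,2.8857)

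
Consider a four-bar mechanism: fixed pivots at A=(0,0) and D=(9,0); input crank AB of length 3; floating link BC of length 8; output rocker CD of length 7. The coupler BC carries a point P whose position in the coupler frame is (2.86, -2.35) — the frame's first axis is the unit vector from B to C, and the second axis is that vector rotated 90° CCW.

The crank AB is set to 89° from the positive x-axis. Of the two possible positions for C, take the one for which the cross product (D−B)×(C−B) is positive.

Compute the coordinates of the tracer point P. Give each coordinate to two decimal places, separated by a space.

3.68 2.26

A=(0,0), D=(9.00,0)
B = A + 3.00·(cos89°, sin89°) = (0.0524, 2.9995)
|BD| = 9.4370
circle(B,8.00) ∩ circle(D,7.00): a=5.5133, h=5.7969
  candidates: C₊=(7.1222,6.7434) cross=54.705; C₋=(3.4372,-4.2491) cross=-54.705
  mode + wants cross > 0 → take C=(7.1222,6.7434) (cross=54.705)
ex = (C−B)/|BC| = (0.8837,0.4680); ey = (-0.4680,0.8837)
P = B + 2.86·ex + -2.35·ey = (3.6796,2.2612)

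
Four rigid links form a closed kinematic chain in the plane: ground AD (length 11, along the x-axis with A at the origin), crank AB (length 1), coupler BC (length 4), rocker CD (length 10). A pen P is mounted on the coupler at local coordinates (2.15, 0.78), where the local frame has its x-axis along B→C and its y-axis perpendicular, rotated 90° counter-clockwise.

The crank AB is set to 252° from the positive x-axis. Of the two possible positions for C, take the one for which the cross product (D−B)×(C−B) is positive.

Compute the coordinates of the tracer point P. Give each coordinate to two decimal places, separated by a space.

-0.12 1.33

A=(0,0), D=(11.00,0)
B = A + 1.00·(cos252°, sin252°) = (-0.3090, -0.9511)
|BD| = 11.3489
circle(B,4.00) ∩ circle(D,10.00): a=1.9737, h=3.4792
  candidates: C₊=(1.3662,2.6813) cross=39.485; C₋=(1.9493,-4.2526) cross=-39.485
  mode + wants cross > 0 → take C=(1.3662,2.6813) (cross=39.485)
ex = (C−B)/|BC| = (0.4188,0.9081); ey = (-0.9081,0.4188)
P = B + 2.15·ex + 0.78·ey = (-0.1169,1.3280)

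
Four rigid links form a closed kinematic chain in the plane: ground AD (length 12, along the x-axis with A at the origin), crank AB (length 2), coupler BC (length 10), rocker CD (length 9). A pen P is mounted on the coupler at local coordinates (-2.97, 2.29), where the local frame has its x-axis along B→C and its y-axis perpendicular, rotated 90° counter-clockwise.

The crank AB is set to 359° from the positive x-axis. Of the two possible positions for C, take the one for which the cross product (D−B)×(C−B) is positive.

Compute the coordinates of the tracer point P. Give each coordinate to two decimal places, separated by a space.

-1.60 -1.07

A=(0,0), D=(12.00,0)
B = A + 2.00·(cos359°, sin359°) = (1.9997, -0.0349)
|BD| = 10.0004
circle(B,10.00) ∩ circle(D,9.00): a=5.9501, h=8.0371
  candidates: C₊=(7.9218,8.0230) cross=80.374; C₋=(7.9779,-8.0512) cross=-80.374
  mode + wants cross > 0 → take C=(7.9218,8.0230) (cross=80.374)
ex = (C−B)/|BC| = (0.5922,0.8058); ey = (-0.8058,0.5922)
P = B + -2.97·ex + 2.29·ey = (-1.6044,-1.0719)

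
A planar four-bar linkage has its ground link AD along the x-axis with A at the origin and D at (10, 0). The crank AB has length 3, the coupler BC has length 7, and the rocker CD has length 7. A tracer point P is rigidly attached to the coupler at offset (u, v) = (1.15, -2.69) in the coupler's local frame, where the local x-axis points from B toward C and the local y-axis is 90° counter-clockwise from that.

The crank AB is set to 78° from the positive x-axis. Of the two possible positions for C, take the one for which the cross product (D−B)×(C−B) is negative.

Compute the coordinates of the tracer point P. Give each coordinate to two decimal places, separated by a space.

-1.24 0.68

A=(0,0), D=(10.00,0)
B = A + 3.00·(cos78°, sin78°) = (0.6237, 2.9344)
|BD| = 9.8247
circle(B,7.00) ∩ circle(D,7.00): a=4.9124, h=4.9869
  candidates: C₊=(6.8013,6.2264) cross=48.994; C₋=(3.8224,-3.2920) cross=-48.994
  mode - wants cross < 0 → take C=(3.8224,-3.2920) (cross=-48.994)
ex = (C−B)/|BC| = (0.4570,-0.8895); ey = (0.8895,0.4570)
P = B + 1.15·ex + -2.69·ey = (-1.2435,0.6823)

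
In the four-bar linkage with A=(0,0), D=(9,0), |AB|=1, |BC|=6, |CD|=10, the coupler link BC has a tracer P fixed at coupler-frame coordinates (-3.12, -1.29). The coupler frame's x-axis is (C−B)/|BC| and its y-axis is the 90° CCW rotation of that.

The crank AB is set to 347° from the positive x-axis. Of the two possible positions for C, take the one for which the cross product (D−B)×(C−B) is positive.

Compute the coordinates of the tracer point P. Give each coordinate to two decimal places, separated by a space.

A=(0,0), D=(9.00,0)
B = A + 1.00·(cos347°, sin347°) = (0.9744, -0.2250)
|BD| = 8.0288
circle(B,6.00) ∩ circle(D,10.00): a=0.0287, h=5.9999
  candidates: C₊=(0.8350,5.7734) cross=48.172; C₋=(1.1712,-6.2217) cross=-48.172
  mode + wants cross > 0 → take C=(0.8350,5.7734) (cross=48.172)
ex = (C−B)/|BC| = (-0.0232,0.9997); ey = (-0.9997,-0.0232)
P = B + -3.12·ex + -1.29·ey = (2.3365,-3.3141)

2.34 -3.31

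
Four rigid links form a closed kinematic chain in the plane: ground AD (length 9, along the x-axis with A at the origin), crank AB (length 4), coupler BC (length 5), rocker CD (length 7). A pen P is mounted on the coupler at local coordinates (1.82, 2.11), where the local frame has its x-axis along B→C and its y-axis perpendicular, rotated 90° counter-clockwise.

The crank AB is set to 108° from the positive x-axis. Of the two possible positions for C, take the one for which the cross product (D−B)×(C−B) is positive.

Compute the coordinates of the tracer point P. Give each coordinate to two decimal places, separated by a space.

A=(0,0), D=(9.00,0)
B = A + 4.00·(cos108°, sin108°) = (-1.2361, 3.8042)
|BD| = 10.9201
circle(B,5.00) ∩ circle(D,7.00): a=4.3612, h=2.4454
  candidates: C₊=(3.7038,4.5772) cross=26.704; C₋=(2.0000,-0.0073) cross=-26.704
  mode + wants cross > 0 → take C=(3.7038,4.5772) (cross=26.704)
ex = (C−B)/|BC| = (0.9880,0.1546); ey = (-0.1546,0.9880)
P = B + 1.82·ex + 2.11·ey = (0.2359,6.1702)

0.24 6.17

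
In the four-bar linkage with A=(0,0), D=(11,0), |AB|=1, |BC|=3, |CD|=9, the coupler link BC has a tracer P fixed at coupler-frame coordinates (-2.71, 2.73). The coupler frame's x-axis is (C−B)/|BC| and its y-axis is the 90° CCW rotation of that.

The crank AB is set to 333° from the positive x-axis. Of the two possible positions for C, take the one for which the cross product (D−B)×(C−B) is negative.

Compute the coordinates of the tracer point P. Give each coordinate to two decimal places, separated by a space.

A=(0,0), D=(11.00,0)
B = A + 1.00·(cos333°, sin333°) = (0.8910, -0.4540)
|BD| = 10.1192
circle(B,3.00) ∩ circle(D,9.00): a=1.5020, h=2.5969
  candidates: C₊=(2.2750,2.2077) cross=26.279; C₋=(2.5080,-2.9809) cross=-26.279
  mode - wants cross < 0 → take C=(2.5080,-2.9809) (cross=-26.279)
ex = (C−B)/|BC| = (0.5390,-0.8423); ey = (0.8423,0.5390)
P = B + -2.71·ex + 2.73·ey = (1.7298,3.3001)

1.73 3.30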